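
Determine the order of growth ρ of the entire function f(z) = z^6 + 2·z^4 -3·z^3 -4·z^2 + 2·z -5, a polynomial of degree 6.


|f(z)| ≤ Σ|c_k|·r^k = O(r^6) as r → ∞. Polynomial growth is O(e^{r^ε}) for every ε > 0 (since r^6/e^{r^ε} → 0), so ρ ≤ ε for all ε > 0, i.e. ρ = 0. Every nonconstant polynomial has order 0.
Therefore ρ = 0.

Order ρ = 0.


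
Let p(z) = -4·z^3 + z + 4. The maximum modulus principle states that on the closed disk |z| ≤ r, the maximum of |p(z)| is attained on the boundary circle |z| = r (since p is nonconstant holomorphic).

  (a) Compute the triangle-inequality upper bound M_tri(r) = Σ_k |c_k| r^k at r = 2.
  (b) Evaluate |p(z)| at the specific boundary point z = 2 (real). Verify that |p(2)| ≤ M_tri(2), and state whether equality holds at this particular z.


Coefficients: c_0 = 4, c_1 = 1, c_2 = 0, c_3 = -4. Radius r = 2.
Part (a). Triangle bound: M_tri(r) = Σ_k |c_k| r^k
  = |4|·2^0 + |1|·2^1 + |0|·2^2 + |-4|·2^3
  = 4 + 2 + 0 + 32 = 38.
This bounds M(r) := max_{|z|=r} |p(z)| from above; equality holds iff all terms c_k z^k can be made to align in phase at a single z on |z|=r.
Part (b). At z = 2 (real, on the circle |z| = r):
  p(2) = (4)·2^0 + (1)·2^1 + (0)·2^2 + (-4)·2^3 = -26.
  |p(2)| = 26.
Check: |p(2)| = 26 ≤ 38 = M_tri(2). ✓ Equality does not hold at z = 2 (the coefficients have mixed signs, so the terms do not all align in phase there).

M_tri(2) = 38; |p(2)| = 26; equality at z=2: no.


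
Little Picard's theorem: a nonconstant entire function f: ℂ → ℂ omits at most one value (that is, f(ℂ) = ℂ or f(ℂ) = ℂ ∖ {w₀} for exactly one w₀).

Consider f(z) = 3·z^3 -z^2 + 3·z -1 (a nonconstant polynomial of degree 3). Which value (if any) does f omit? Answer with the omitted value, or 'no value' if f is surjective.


Little Picard bounds the complement of f(ℂ) to at most one point.
For every w ∈ ℂ, the equation p(z) − w = 0 is a nonconstant polynomial in z and hence has at least one root by the fundamental theorem of algebra. So p is surjective onto ℂ, omitting no value.

Omitted value: no value.


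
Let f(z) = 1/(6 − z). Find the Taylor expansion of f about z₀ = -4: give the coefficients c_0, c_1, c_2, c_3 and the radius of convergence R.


Let w = z − z₀, so z = z₀ + w.
Then 6 − z = 6 − (z₀ + w) = (6 − z₀) − w = 10 − w.
f(z) = 1/(10 − w) = (1/(10)) · 1/(1 − w/(10)) = Σ_{n≥0} w^n / (10)^(n+1).
So c_n = 1/(10)^(n+1):
  c_0 = 1/(10)^1 = 1/10.
  c_1 = 1/(10)^2 = 1/100.
  c_2 = 1/(10)^3 = 1/1000.
  c_3 = 1/(10)^4 = 1/10000.
The series is valid for |w/d| < 1, i.e. |z − z₀| < |d|.
Radius of convergence: R = |6 − z₀| = |10| = 10 (distance from z₀ to the singularity z = 6).

c_0 = 1/10, c_1 = 1/100, c_2 = 1/1000, c_3 = 1/10000; R = 10.


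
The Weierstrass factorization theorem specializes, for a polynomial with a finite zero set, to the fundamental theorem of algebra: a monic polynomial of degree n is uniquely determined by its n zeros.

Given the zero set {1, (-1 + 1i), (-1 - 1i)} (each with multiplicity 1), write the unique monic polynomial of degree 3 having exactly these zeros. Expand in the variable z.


The polynomial is p(z) = ∏_{α ∈ S} (z − α), where S = {1, (-1 + 1i), (-1 - 1i)}.
Expanding the product yields: p(z) = z^3 + z^2 -2.
Note conjugate pairs combine to real quadratics: (z − (-1+1i))(z − (-1−1i)) = z² + 2z + 2.
The resulting polynomial has degree 3 and real coefficients as required.

p(z) = z^3 + z^2 -2.


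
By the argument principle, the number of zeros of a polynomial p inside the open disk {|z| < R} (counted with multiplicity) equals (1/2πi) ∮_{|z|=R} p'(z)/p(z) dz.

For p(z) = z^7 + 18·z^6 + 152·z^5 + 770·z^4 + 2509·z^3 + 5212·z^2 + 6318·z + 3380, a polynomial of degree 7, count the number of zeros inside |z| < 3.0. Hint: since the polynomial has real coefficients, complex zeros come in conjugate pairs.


The zeros of p are: (-2 + 3i), (-2 - 3i), -2, (-3 + 1i), (-3 - 1i), (-3 + 2i), (-3 - 2i).
Their magnitudes are: 3.606, 3.606, 2, 3.162, 3.162, 3.606, 3.606.
Zeros with |z| < R = 3.0: -2.
Count = 1.
By the argument principle, (1/2πi) ∮_{|z|=R} p'(z)/p(z) dz equals exactly this count.

Number of zeros inside |z| < 3.0: 1.


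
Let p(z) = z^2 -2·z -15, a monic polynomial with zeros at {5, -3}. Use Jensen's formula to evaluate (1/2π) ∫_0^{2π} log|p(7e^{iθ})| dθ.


Zeros: -3, 5; r = 7.
Inside |z| < r: -3, 5. Outside (|z| ≥ r): ∅.
p(0) = -15, so log|p(0)| = log(15) = 2.7081.
Apply Jensen: I(r) = log|p(0)| + Σ_k log(r/|z_k|), summed over zeros inside |z| < r.
  log(r/|z_k|) for z_k = 5: log(7/5) = 0.3365
  log(r/|z_k|) for z_k = -3: log(7/3) = 0.8473
Sum over inside zeros: 1.1838.
I(r) = log|p(0)| + (inside sum) = 2.7081 + 1.1838 = 3.8918.
Closed form (all zeros inside, monic): I(r) = n·log(r) = 2·log(7) = 3.8918. ✓

I(r) ≈ 3.8918.


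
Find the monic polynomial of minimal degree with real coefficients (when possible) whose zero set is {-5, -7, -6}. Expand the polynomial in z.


The polynomial is p(z) = ∏_{α ∈ S} (z − α), where S = {-5, -7, -6}.
Expanding the product yields: p(z) = z^3 + 18·z^2 + 107·z + 210.
The resulting polynomial has degree 3 and real coefficients as required.

p(z) = z^3 + 18·z^2 + 107·z + 210.


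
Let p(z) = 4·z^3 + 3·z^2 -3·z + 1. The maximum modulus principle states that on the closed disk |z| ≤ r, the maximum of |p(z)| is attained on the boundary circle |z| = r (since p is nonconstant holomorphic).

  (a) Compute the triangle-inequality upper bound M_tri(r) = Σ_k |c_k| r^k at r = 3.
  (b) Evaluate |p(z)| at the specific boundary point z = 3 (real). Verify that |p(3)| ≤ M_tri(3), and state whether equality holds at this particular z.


Coefficients: c_0 = 1, c_1 = -3, c_2 = 3, c_3 = 4. Radius r = 3.
Part (a). Triangle bound: M_tri(r) = Σ_k |c_k| r^k
  = |1|·3^0 + |-3|·3^1 + |3|·3^2 + |4|·3^3
  = 1 + 9 + 27 + 108 = 145.
This bounds M(r) := max_{|z|=r} |p(z)| from above; equality holds iff all terms c_k z^k can be made to align in phase at a single z on |z|=r.
Part (b). At z = 3 (real, on the circle |z| = r):
  p(3) = (1)·3^0 + (-3)·3^1 + (3)·3^2 + (4)·3^3 = 127.
  |p(3)| = 127.
Check: |p(3)| = 127 ≤ 145 = M_tri(3). ✓ Equality does not hold at z = 3 (the coefficients have mixed signs, so the terms do not all align in phase there).

M_tri(3) = 145; |p(3)| = 127; equality at z=3: no.


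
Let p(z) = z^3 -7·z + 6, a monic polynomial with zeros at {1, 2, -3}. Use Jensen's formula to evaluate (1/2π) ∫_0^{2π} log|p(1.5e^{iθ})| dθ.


Zeros: -3, 1, 2; r = 1.5.
Inside |z| < r: 1. Outside (|z| ≥ r): -3, 2.
p(0) = 6, so log|p(0)| = log(6) = 1.7918.
Apply Jensen: I(r) = log|p(0)| + Σ_k log(r/|z_k|), summed over zeros inside |z| < r.
  log(r/|z_k|) for z_k = 1: log(1.5/1) = 0.4055
  Outside zeros (-3, 2) contribute nothing to the Jensen sum.
Sum over inside zeros: 0.4055.
I(r) = log|p(0)| + (inside sum) = 1.7918 + 0.4055 = 2.1972.
Note: since some zeros are outside |z| ≤ r, the simplified n·log(r) form does NOT apply — only the inside zeros contribute.

I(r) ≈ 2.1972.


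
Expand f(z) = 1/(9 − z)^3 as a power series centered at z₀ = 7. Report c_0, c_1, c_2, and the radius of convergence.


Let w = z − z₀, so z = z₀ + w.
Then 9 − z = 9 − (z₀ + w) = (9 − z₀) − w = 2 − w.
f(z) = 1/(2 − w)^3 = (1/(2)^3) · (1 − w/(2))^{−3}.
By the binomial series (1−u)^{−3} = Σ_{n≥0} C(n+2, 2) u^n for |u|<1, with u = w/(2):
  c_n = C(n+2, 2) / (2)^(n+3).
  c_0 = 1/(2)^3 = 1/8.
  c_1 = 3/(2)^4 = 3/16.
  c_2 = 6/(2)^5 = 3/16.
The series is valid for |w/d| < 1, i.e. |z − z₀| < |d|.
Radius of convergence: R = |9 − z₀| = |2| = 2 (distance from z₀ to the singularity z = 9).

c_0 = 1/8, c_1 = 3/16, c_2 = 3/16; R = 2.


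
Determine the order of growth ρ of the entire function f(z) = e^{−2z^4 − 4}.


|e^{−2z^4 − 4}| = e^{Re(-2·z^4) + -4} ≤ e^{2|z|^4 + -4} = e^{2r^4 + -4} on |z| = r, so ρ ≤ 4. Choosing z on |z|=r so that -2·z^4 is real positive (always possible by picking arg z appropriately) gives |f(z)| = e^{2r^4 + -4}, matching the bound. The additive constant -4 does not affect log log M(r) ~ 4·log r. Hence ρ = 4.
Therefore ρ = 4.

Order ρ = 4.


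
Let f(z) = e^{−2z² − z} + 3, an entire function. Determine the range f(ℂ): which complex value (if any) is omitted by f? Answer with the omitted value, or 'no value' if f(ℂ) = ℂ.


Little Picard bounds the complement of f(ℂ) to at most one point.
The exponent g(z) = −2z² − z is a nonconstant polynomial, hence surjective onto ℂ. So e^{g(z)} takes every value in {e^w : w ∈ ℂ} = ℂ ∖ {0}. Adding 3 shifts the range to ℂ ∖ {3}. f omits exactly 3.

Omitted value: 3.


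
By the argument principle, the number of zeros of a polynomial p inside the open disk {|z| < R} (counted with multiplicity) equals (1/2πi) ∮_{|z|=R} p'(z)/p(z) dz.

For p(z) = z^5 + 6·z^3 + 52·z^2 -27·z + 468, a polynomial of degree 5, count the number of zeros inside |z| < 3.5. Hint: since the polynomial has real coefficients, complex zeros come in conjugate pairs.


The zeros of p are: (0 + 3i), (0 - 3i), -4, (2 + 3i), (2 - 3i).
Their magnitudes are: 3, 3, 4, 3.606, 3.606.
Zeros with |z| < R = 3.5: (0 + 3i), (0 - 3i).
Count = 2.
By the argument principle, (1/2πi) ∮_{|z|=R} p'(z)/p(z) dz equals exactly this count.

Number of zeros inside |z| < 3.5: 2.


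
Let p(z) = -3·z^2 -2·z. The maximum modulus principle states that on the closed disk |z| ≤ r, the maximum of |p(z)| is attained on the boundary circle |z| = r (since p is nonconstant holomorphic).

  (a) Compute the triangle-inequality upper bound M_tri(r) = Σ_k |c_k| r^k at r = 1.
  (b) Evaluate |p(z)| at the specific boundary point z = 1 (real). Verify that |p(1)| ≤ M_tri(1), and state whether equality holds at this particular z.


Coefficients: c_0 = 0, c_1 = -2, c_2 = -3. Radius r = 1.
Part (a). Triangle bound: M_tri(r) = Σ_k |c_k| r^k
  = |0|·1^0 + |-2|·1^1 + |-3|·1^2
  = 0 + 2 + 3 = 5.
This bounds M(r) := max_{|z|=r} |p(z)| from above; equality holds iff all terms c_k z^k can be made to align in phase at a single z on |z|=r.
Part (b). At z = 1 (real, on the circle |z| = r):
  p(1) = (0)·1^0 + (-2)·1^1 + (-3)·1^2 = -5.
  |p(1)| = 5.
Since all nonzero coefficients share the same sign, |p(1)| = 5 = M_tri(1); the triangle bound is attained at z = 1, so in fact M(r) = 5.

M_tri(1) = 5; |p(1)| = 5; equality at z=1: yes.


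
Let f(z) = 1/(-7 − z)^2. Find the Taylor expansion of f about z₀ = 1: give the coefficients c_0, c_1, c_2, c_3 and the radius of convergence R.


Let w = z − z₀, so z = z₀ + w.
Then -7 − z = -7 − (z₀ + w) = (-7 − z₀) − w = -8 − w.
f(z) = 1/(-8 − w)^2 = (1/(-8)^2) · (1 − w/(-8))^{−2}.
By the binomial series (1−u)^{−2} = Σ_{n≥0} C(n+1, 1) u^n for |u|<1, with u = w/(-8):
  c_n = C(n+1, 1) / (-8)^(n+2).
  c_0 = 1/(-8)^2 = 1/64.
  c_1 = 2/(-8)^3 = -1/256.
  c_2 = 3/(-8)^4 = 3/4096.
  c_3 = 4/(-8)^5 = -1/8192.
The series is valid for |w/d| < 1, i.e. |z − z₀| < |d|.
Radius of convergence: R = |-7 − z₀| = |-8| = 8 (distance from z₀ to the singularity z = -7).

c_0 = 1/64, c_1 = -1/256, c_2 = 3/4096, c_3 = -1/8192; R = 8.


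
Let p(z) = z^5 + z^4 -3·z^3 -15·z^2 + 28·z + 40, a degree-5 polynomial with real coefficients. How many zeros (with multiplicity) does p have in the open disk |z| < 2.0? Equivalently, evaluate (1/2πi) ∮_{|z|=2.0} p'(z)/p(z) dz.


The zeros of p are: -1, (-2 + 2i), (-2 - 2i), (2 + 1i), (2 - 1i).
Their magnitudes are: 1, 2.828, 2.828, 2.236, 2.236.
Zeros with |z| < R = 2.0: -1.
Count = 1.
By the argument principle, (1/2πi) ∮_{|z|=R} p'(z)/p(z) dz equals exactly this count.

Number of zeros inside |z| < 2.0: 1.


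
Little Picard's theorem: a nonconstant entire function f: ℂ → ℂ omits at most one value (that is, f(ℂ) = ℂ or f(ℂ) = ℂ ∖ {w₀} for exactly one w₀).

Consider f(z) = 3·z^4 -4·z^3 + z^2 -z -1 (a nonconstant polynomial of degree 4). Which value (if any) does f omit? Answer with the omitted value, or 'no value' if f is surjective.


Little Picard bounds the complement of f(ℂ) to at most one point.
For every w ∈ ℂ, the equation p(z) − w = 0 is a nonconstant polynomial in z and hence has at least one root by the fundamental theorem of algebra. So p is surjective onto ℂ, omitting no value.

Omitted value: no value.


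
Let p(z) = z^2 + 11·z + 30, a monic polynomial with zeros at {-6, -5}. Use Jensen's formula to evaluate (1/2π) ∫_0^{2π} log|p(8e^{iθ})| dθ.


Zeros: -6, -5; r = 8.
Inside |z| < r: -6, -5. Outside (|z| ≥ r): ∅.
p(0) = 30, so log|p(0)| = log(30) = 3.4012.
Apply Jensen: I(r) = log|p(0)| + Σ_k log(r/|z_k|), summed over zeros inside |z| < r.
  log(r/|z_k|) for z_k = -6: log(8/6) = 0.2877
  log(r/|z_k|) for z_k = -5: log(8/5) = 0.4700
Sum over inside zeros: 0.7577.
I(r) = log|p(0)| + (inside sum) = 3.4012 + 0.7577 = 4.1589.
Closed form (all zeros inside, monic): I(r) = n·log(r) = 2·log(8) = 4.1589. ✓

I(r) ≈ 4.1589.


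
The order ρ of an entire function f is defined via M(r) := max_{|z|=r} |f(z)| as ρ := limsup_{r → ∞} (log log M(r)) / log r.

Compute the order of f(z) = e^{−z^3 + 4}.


|e^{−z^3 + 4}| = e^{Re(-1·z^3) + 4} ≤ e^{1|z|^3 + 4} = e^{1r^3 + 4} on |z| = r, so ρ ≤ 3. Choosing z on |z|=r so that -1·z^3 is real positive (always possible by picking arg z appropriately) gives |f(z)| = e^{1r^3 + 4}, matching the bound. The additive constant 4 does not affect log log M(r) ~ 3·log r. Hence ρ = 3.
Therefore ρ = 3.

Order ρ = 3.


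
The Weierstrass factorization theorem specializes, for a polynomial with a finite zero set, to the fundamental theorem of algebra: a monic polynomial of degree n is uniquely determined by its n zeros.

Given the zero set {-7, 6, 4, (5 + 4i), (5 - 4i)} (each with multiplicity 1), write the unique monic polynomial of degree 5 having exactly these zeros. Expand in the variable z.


The polynomial is p(z) = ∏_{α ∈ S} (z − α), where S = {-7, 6, 4, (5 + 4i), (5 - 4i)}.
Expanding the product yields: p(z) = z^5 -13·z^4 + 25·z^3 + 505·z^2 -3566·z + 6888.
Note conjugate pairs combine to real quadratics: (z − (5+4i))(z − (5−4i)) = z² − 10z + 41.
The resulting polynomial has degree 5 and real coefficients as required.

p(z) = z^5 -13·z^4 + 25·z^3 + 505·z^2 -3566·z + 6888.


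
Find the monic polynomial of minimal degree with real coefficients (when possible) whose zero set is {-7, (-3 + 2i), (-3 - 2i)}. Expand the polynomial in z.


The polynomial is p(z) = ∏_{α ∈ S} (z − α), where S = {-7, (-3 + 2i), (-3 - 2i)}.
Expanding the product yields: p(z) = z^3 + 13·z^2 + 55·z + 91.
Note conjugate pairs combine to real quadratics: (z − (-3+2i))(z − (-3−2i)) = z² + 6z + 13.
The resulting polynomial has degree 3 and real coefficients as required.

p(z) = z^3 + 13·z^2 + 55·z + 91.


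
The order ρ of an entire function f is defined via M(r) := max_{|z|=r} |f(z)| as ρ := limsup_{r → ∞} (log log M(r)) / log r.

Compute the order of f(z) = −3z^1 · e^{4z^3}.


M(r) = max_{|z|=r} |-3|·|z|^1·|e^{4z^3}| = 3·r^1 · e^{4r^3} (the factors attain their maxima compatibly on |z|=r). Then log M(r) = log 3 + 1·log r + 4r^3, dominated by the last term, so log log M(r) ~ 3·log r. The polynomial factor -3z^1 contributes only a log r term and does not affect the order. ρ = 3.
Therefore ρ = 3.

Order ρ = 3.


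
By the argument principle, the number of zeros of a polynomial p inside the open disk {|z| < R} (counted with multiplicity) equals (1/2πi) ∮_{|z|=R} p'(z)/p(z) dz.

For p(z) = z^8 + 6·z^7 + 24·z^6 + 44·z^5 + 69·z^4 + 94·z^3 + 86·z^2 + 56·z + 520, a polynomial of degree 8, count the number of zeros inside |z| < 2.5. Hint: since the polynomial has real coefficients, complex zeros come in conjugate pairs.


The zeros of p are: (1 + 1i), (1 - 1i), (0 + 2i), (0 - 2i), (-2 + 3i), (-2 - 3i), (-2 + 1i), (-2 - 1i).
Their magnitudes are: 1.414, 1.414, 2, 2, 3.606, 3.606, 2.236, 2.236.
Zeros with |z| < R = 2.5: (1 + 1i), (1 - 1i), (0 + 2i), (0 - 2i), (-2 + 1i), (-2 - 1i).
Count = 6.
By the argument principle, (1/2πi) ∮_{|z|=R} p'(z)/p(z) dz equals exactly this count.

Number of zeros inside |z| < 2.5: 6.


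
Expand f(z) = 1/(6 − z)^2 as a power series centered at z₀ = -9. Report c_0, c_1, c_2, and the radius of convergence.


Let w = z − z₀, so z = z₀ + w.
Then 6 − z = 6 − (z₀ + w) = (6 − z₀) − w = 15 − w.
f(z) = 1/(15 − w)^2 = (1/(15)^2) · (1 − w/(15))^{−2}.
By the binomial series (1−u)^{−2} = Σ_{n≥0} C(n+1, 1) u^n for |u|<1, with u = w/(15):
  c_n = C(n+1, 1) / (15)^(n+2).
  c_0 = 1/(15)^2 = 1/225.
  c_1 = 2/(15)^3 = 2/3375.
  c_2 = 3/(15)^4 = 1/16875.
The series is valid for |w/d| < 1, i.e. |z − z₀| < |d|.
Radius of convergence: R = |6 − z₀| = |15| = 15 (distance from z₀ to the singularity z = 6).

c_0 = 1/225, c_1 = 2/3375, c_2 = 1/16875; R = 15.


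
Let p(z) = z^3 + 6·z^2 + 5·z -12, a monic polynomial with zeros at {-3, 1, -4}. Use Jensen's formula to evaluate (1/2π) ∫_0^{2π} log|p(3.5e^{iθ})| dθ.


Zeros: -4, -3, 1; r = 3.5.
Inside |z| < r: -3, 1. Outside (|z| ≥ r): -4.
p(0) = -12, so log|p(0)| = log(12) = 2.4849.
Apply Jensen: I(r) = log|p(0)| + Σ_k log(r/|z_k|), summed over zeros inside |z| < r.
  log(r/|z_k|) for z_k = -3: log(3.5/3) = 0.1542
  log(r/|z_k|) for z_k = 1: log(3.5/1) = 1.2528
  Outside zeros (-4) contribute nothing to the Jensen sum.
Sum over inside zeros: 1.4069.
I(r) = log|p(0)| + (inside sum) = 2.4849 + 1.4069 = 3.8918.
Note: since some zeros are outside |z| ≤ r, the simplified n·log(r) form does NOT apply — only the inside zeros contribute.

I(r) ≈ 3.8918.


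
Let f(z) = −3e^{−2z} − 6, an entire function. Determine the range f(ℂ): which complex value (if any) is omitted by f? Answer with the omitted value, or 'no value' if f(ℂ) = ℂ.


Little Picard bounds the complement of f(ℂ) to at most one point.
e^{−2z} is never zero on ℂ, so -3·e^{−2z} takes every value in ℂ ∖ {0}. Adding -6 shifts the range to ℂ ∖ {-6}. Thus f omits exactly the value -6.

Omitted value: -6.


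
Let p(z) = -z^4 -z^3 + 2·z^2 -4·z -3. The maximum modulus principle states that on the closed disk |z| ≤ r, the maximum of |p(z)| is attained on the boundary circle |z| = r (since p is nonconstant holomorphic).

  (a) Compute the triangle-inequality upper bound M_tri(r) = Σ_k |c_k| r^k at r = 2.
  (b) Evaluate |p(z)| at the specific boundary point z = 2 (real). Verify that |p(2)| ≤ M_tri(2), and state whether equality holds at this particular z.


Coefficients: c_0 = -3, c_1 = -4, c_2 = 2, c_3 = -1, c_4 = -1. Radius r = 2.
Part (a). Triangle bound: M_tri(r) = Σ_k |c_k| r^k
  = |-3|·2^0 + |-4|·2^1 + |2|·2^2 + |-1|·2^3 + |-1|·2^4
  = 3 + 8 + 8 + 8 + 16 = 43.
This bounds M(r) := max_{|z|=r} |p(z)| from above; equality holds iff all terms c_k z^k can be made to align in phase at a single z on |z|=r.
Part (b). At z = 2 (real, on the circle |z| = r):
  p(2) = (-3)·2^0 + (-4)·2^1 + (2)·2^2 + (-1)·2^3 + (-1)·2^4 = -27.
  |p(2)| = 27.
Check: |p(2)| = 27 ≤ 43 = M_tri(2). ✓ Equality does not hold at z = 2 (the coefficients have mixed signs, so the terms do not all align in phase there).

M_tri(2) = 43; |p(2)| = 27; equality at z=2: no.


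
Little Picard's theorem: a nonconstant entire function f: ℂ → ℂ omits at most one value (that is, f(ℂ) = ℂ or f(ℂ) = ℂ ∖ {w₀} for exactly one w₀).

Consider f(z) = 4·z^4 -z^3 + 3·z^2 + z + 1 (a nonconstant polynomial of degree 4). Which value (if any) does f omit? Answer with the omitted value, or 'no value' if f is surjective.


Little Picard bounds the complement of f(ℂ) to at most one point.
For every w ∈ ℂ, the equation p(z) − w = 0 is a nonconstant polynomial in z and hence has at least one root by the fundamental theorem of algebra. So p is surjective onto ℂ, omitting no value.

Omitted value: no value.


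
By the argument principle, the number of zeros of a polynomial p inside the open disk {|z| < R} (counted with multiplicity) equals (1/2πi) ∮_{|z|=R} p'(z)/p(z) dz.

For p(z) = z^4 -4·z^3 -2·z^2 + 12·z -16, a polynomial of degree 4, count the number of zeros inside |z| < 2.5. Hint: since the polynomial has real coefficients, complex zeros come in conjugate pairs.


The zeros of p are: 4, (1 + 1i), (1 - 1i), -2.
Their magnitudes are: 4, 1.414, 1.414, 2.
Zeros with |z| < R = 2.5: (1 + 1i), (1 - 1i), -2.
Count = 3.
By the argument principle, (1/2πi) ∮_{|z|=R} p'(z)/p(z) dz equals exactly this count.

Number of zeros inside |z| < 2.5: 3.


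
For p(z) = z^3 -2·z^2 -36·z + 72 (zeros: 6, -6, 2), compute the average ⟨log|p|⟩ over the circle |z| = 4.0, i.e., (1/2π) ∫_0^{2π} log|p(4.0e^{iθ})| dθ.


Zeros: -6, 2, 6; r = 4.0.
Inside |z| < r: 2. Outside (|z| ≥ r): -6, 6.
p(0) = 72, so log|p(0)| = log(72) = 4.2767.
Apply Jensen: I(r) = log|p(0)| + Σ_k log(r/|z_k|), summed over zeros inside |z| < r.
  log(r/|z_k|) for z_k = 2: log(4.0/2) = 0.6931
  Outside zeros (-6, 6) contribute nothing to the Jensen sum.
Sum over inside zeros: 0.6931.
I(r) = log|p(0)| + (inside sum) = 4.2767 + 0.6931 = 4.9698.
Note: since some zeros are outside |z| ≤ r, the simplified n·log(r) form does NOT apply — only the inside zeros contribute.

I(r) ≈ 4.9698.


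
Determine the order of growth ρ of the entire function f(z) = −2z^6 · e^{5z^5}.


M(r) = max_{|z|=r} |-2|·|z|^6·|e^{5z^5}| = 2·r^6 · e^{5r^5} (the factors attain their maxima compatibly on |z|=r). Then log M(r) = log 2 + 6·log r + 5r^5, dominated by the last term, so log log M(r) ~ 5·log r. The polynomial factor -2z^6 contributes only a log r term and does not affect the order. ρ = 5.
Therefore ρ = 5.

Order ρ = 5.


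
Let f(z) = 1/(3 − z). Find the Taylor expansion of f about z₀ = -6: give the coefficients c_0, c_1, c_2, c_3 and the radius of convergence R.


Let w = z − z₀, so z = z₀ + w.
Then 3 − z = 3 − (z₀ + w) = (3 − z₀) − w = 9 − w.
f(z) = 1/(9 − w) = (1/(9)) · 1/(1 − w/(9)) = Σ_{n≥0} w^n / (9)^(n+1).
So c_n = 1/(9)^(n+1):
  c_0 = 1/(9)^1 = 1/9.
  c_1 = 1/(9)^2 = 1/81.
  c_2 = 1/(9)^3 = 1/729.
  c_3 = 1/(9)^4 = 1/6561.
The series is valid for |w/d| < 1, i.e. |z − z₀| < |d|.
Radius of convergence: R = |3 − z₀| = |9| = 9 (distance from z₀ to the singularity z = 3).

c_0 = 1/9, c_1 = 1/81, c_2 = 1/729, c_3 = 1/6561; R = 9.


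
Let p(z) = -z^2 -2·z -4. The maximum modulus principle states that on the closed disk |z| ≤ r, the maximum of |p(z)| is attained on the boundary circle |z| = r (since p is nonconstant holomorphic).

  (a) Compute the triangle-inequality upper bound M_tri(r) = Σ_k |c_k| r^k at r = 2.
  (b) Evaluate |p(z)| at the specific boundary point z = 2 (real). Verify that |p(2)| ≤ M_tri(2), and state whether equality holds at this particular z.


Coefficients: c_0 = -4, c_1 = -2, c_2 = -1. Radius r = 2.
Part (a). Triangle bound: M_tri(r) = Σ_k |c_k| r^k
  = |-4|·2^0 + |-2|·2^1 + |-1|·2^2
  = 4 + 4 + 4 = 12.
This bounds M(r) := max_{|z|=r} |p(z)| from above; equality holds iff all terms c_k z^k can be made to align in phase at a single z on |z|=r.
Part (b). At z = 2 (real, on the circle |z| = r):
  p(2) = (-4)·2^0 + (-2)·2^1 + (-1)·2^2 = -12.
  |p(2)| = 12.
Since all nonzero coefficients share the same sign, |p(2)| = 12 = M_tri(2); the triangle bound is attained at z = 2, so in fact M(r) = 12.

M_tri(2) = 12; |p(2)| = 12; equality at z=2: yes.


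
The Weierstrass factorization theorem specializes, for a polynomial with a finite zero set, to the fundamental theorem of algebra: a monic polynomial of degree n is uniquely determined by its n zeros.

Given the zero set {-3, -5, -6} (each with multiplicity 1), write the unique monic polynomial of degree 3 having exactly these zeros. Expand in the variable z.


The polynomial is p(z) = ∏_{α ∈ S} (z − α), where S = {-3, -5, -6}.
Expanding the product yields: p(z) = z^3 + 14·z^2 + 63·z + 90.
The resulting polynomial has degree 3 and real coefficients as required.

p(z) = z^3 + 14·z^2 + 63·z + 90.


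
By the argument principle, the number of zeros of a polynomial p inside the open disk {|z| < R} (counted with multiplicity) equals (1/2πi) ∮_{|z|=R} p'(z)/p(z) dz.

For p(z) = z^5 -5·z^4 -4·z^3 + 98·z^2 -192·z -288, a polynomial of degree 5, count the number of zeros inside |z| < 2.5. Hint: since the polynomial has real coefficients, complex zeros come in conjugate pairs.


The zeros of p are: -4, (3 + 3i), (3 - 3i), -1, 4.
Their magnitudes are: 4, 4.243, 4.243, 1, 4.
Zeros with |z| < R = 2.5: -1.
Count = 1.
By the argument principle, (1/2πi) ∮_{|z|=R} p'(z)/p(z) dz equals exactly this count.

Number of zeros inside |z| < 2.5: 1.


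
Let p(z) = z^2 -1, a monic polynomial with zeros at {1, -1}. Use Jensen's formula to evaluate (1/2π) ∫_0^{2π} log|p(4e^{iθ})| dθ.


Zeros: -1, 1; r = 4.
Inside |z| < r: -1, 1. Outside (|z| ≥ r): ∅.
p(0) = -1, so log|p(0)| = log(1) = 0.0000.
Apply Jensen: I(r) = log|p(0)| + Σ_k log(r/|z_k|), summed over zeros inside |z| < r.
  log(r/|z_k|) for z_k = 1: log(4/1) = 1.3863
  log(r/|z_k|) for z_k = -1: log(4/1) = 1.3863
Sum over inside zeros: 2.7726.
I(r) = log|p(0)| + (inside sum) = 0.0000 + 2.7726 = 2.7726.
Closed form (all zeros inside, monic): I(r) = n·log(r) = 2·log(4) = 2.7726. ✓

I(r) ≈ 2.7726.


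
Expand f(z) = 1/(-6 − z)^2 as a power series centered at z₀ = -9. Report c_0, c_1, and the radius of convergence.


Let w = z − z₀, so z = z₀ + w.
Then -6 − z = -6 − (z₀ + w) = (-6 − z₀) − w = 3 − w.
f(z) = 1/(3 − w)^2 = (1/(3)^2) · (1 − w/(3))^{−2}.
By the binomial series (1−u)^{−2} = Σ_{n≥0} C(n+1, 1) u^n for |u|<1, with u = w/(3):
  c_n = C(n+1, 1) / (3)^(n+2).
  c_0 = 1/(3)^2 = 1/9.
  c_1 = 2/(3)^3 = 2/27.
The series is valid for |w/d| < 1, i.e. |z − z₀| < |d|.
Radius of convergence: R = |-6 − z₀| = |3| = 3 (distance from z₀ to the singularity z = -6).

c_0 = 1/9, c_1 = 2/27; R = 3.


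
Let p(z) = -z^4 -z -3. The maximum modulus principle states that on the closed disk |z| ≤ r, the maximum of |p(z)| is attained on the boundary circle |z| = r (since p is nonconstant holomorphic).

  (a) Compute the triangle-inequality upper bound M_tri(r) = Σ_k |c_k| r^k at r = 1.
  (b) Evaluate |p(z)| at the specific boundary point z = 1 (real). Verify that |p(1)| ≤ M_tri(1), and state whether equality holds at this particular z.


Coefficients: c_0 = -3, c_1 = -1, c_2 = 0, c_3 = 0, c_4 = -1. Radius r = 1.
Part (a). Triangle bound: M_tri(r) = Σ_k |c_k| r^k
  = |-3|·1^0 + |-1|·1^1 + |0|·1^2 + |0|·1^3 + |-1|·1^4
  = 3 + 1 + 0 + 0 + 1 = 5.
This bounds M(r) := max_{|z|=r} |p(z)| from above; equality holds iff all terms c_k z^k can be made to align in phase at a single z on |z|=r.
Part (b). At z = 1 (real, on the circle |z| = r):
  p(1) = (-3)·1^0 + (-1)·1^1 + (0)·1^2 + (0)·1^3 + (-1)·1^4 = -5.
  |p(1)| = 5.
Since all nonzero coefficients share the same sign, |p(1)| = 5 = M_tri(1); the triangle bound is attained at z = 1, so in fact M(r) = 5.

M_tri(1) = 5; |p(1)| = 5; equality at z=1: yes.


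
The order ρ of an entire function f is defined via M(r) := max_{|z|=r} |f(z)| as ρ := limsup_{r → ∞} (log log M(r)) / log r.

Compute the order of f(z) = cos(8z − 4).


cos(w) is a linear combination of e^{iw} and e^{−iw} (or e^w, e^{−w} in the hyperbolic case), so |cos(w)| ≤ e^{|w|}. With w = 8z − 4, |w| ≤ 8|z| + 4 = 8r + 4 on |z| = r, giving M(r) ≤ e^{8r + 4}, so ρ ≤ 1. On a suitable ray (z = it for sin/cos; z = t for sinh/cosh, t real → ∞), |cos(8z − 4)| grows like e^{8|t|}/2, so ρ ≥ 1. Hence ρ = 1.
Therefore ρ = 1.

Order ρ = 1.


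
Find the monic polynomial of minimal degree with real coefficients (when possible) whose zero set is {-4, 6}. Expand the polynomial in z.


The polynomial is p(z) = ∏_{α ∈ S} (z − α), where S = {-4, 6}.
Expanding the product yields: p(z) = z^2 -2·z -24.
The resulting polynomial has degree 2 and real coefficients as required.

p(z) = z^2 -2·z -24.


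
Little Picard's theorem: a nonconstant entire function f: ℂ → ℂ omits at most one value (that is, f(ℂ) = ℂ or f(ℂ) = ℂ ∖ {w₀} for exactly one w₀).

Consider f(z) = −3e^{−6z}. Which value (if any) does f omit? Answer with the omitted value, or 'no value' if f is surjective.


Little Picard bounds the complement of f(ℂ) to at most one point.
e^{−6z} is never zero on ℂ, so -3·e^{−6z} takes every value in ℂ ∖ {0}. Adding 0 shifts the range to ℂ ∖ {0}. Thus f omits exactly the value 0.

Omitted value: 0.


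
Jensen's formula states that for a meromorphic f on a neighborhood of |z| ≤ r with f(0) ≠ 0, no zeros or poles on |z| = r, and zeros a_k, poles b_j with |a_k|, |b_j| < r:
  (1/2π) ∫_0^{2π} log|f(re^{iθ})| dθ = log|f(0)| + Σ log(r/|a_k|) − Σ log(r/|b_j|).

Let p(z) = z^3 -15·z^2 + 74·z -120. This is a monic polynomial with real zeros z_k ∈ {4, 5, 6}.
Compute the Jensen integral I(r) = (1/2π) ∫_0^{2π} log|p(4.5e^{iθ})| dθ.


Zeros: 4, 5, 6; r = 4.5.
Inside |z| < r: 4. Outside (|z| ≥ r): 5, 6.
p(0) = -120, so log|p(0)| = log(120) = 4.7875.
Apply Jensen: I(r) = log|p(0)| + Σ_k log(r/|z_k|), summed over zeros inside |z| < r.
  log(r/|z_k|) for z_k = 4: log(4.5/4) = 0.1178
  Outside zeros (5, 6) contribute nothing to the Jensen sum.
Sum over inside zeros: 0.1178.
I(r) = log|p(0)| + (inside sum) = 4.7875 + 0.1178 = 4.9053.
Note: since some zeros are outside |z| ≤ r, the simplified n·log(r) form does NOT apply — only the inside zeros contribute.

I(r) ≈ 4.9053.


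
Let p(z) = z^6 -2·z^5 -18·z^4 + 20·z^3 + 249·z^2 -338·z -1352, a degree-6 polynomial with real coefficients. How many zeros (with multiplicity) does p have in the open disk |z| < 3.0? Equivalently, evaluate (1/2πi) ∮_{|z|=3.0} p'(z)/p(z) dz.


The zeros of p are: (3 + 2i), (3 - 2i), (-3 + 2i), (-3 - 2i), 4, -2.
Their magnitudes are: 3.606, 3.606, 3.606, 3.606, 4, 2.
Zeros with |z| < R = 3.0: -2.
Count = 1.
By the argument principle, (1/2πi) ∮_{|z|=R} p'(z)/p(z) dz equals exactly this count.

Number of zeros inside |z| < 3.0: 1.


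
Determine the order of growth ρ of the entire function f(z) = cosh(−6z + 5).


cosh(w) is a linear combination of e^{iw} and e^{−iw} (or e^w, e^{−w} in the hyperbolic case), so |cosh(w)| ≤ e^{|w|}. With w = −6z + 5, |w| ≤ 6|z| + 5 = 6r + 5 on |z| = r, giving M(r) ≤ e^{6r + 5}, so ρ ≤ 1. On a suitable ray (z = it for sin/cos; z = t for sinh/cosh, t real → ∞), |cosh(−6z + 5)| grows like e^{6|t|}/2, so ρ ≥ 1. Hence ρ = 1.
Therefore ρ = 1.

Order ρ = 1.


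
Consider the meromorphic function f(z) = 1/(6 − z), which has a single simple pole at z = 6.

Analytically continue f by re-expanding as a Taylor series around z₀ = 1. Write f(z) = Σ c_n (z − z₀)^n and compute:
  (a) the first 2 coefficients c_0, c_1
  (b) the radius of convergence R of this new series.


Let w = z − z₀, so z = z₀ + w.
Then 6 − z = 6 − (z₀ + w) = (6 − z₀) − w = 5 − w.
f(z) = 1/(5 − w) = (1/(5)) · 1/(1 − w/(5)) = Σ_{n≥0} w^n / (5)^(n+1).
So c_n = 1/(5)^(n+1):
  c_0 = 1/(5)^1 = 1/5.
  c_1 = 1/(5)^2 = 1/25.
The series is valid for |w/d| < 1, i.e. |z − z₀| < |d|.
Radius of convergence: R = |6 − z₀| = |5| = 5 (distance from z₀ to the singularity z = 6).

c_0 = 1/5, c_1 = 1/25; R = 5.


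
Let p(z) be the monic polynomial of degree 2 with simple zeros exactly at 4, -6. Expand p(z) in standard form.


The polynomial is p(z) = ∏_{α ∈ S} (z − α), where S = {4, -6}.
Expanding the product yields: p(z) = z^2 + 2·z -24.
The resulting polynomial has degree 2 and real coefficients as required.

p(z) = z^2 + 2·z -24.


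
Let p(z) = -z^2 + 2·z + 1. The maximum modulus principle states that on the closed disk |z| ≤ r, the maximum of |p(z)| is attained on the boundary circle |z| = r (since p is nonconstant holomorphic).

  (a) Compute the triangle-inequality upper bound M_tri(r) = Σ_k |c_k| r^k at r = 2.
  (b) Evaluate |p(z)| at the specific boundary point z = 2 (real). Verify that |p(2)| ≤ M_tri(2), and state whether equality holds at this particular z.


Coefficients: c_0 = 1, c_1 = 2, c_2 = -1. Radius r = 2.
Part (a). Triangle bound: M_tri(r) = Σ_k |c_k| r^k
  = |1|·2^0 + |2|·2^1 + |-1|·2^2
  = 1 + 4 + 4 = 9.
This bounds M(r) := max_{|z|=r} |p(z)| from above; equality holds iff all terms c_k z^k can be made to align in phase at a single z on |z|=r.
Part (b). At z = 2 (real, on the circle |z| = r):
  p(2) = (1)·2^0 + (2)·2^1 + (-1)·2^2 = 1.
  |p(2)| = 1.
Check: |p(2)| = 1 ≤ 9 = M_tri(2). ✓ Equality does not hold at z = 2 (the coefficients have mixed signs, so the terms do not all align in phase there).

M_tri(2) = 9; |p(2)| = 1; equality at z=2: no.


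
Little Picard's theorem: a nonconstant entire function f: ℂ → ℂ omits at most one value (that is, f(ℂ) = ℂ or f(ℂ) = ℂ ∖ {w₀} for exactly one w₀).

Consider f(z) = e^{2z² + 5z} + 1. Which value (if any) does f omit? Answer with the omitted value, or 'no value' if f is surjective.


Little Picard bounds the complement of f(ℂ) to at most one point.
The exponent g(z) = 2z² + 5z is a nonconstant polynomial, hence surjective onto ℂ. So e^{g(z)} takes every value in {e^w : w ∈ ℂ} = ℂ ∖ {0}. Adding 1 shifts the range to ℂ ∖ {1}. f omits exactly 1.

Omitted value: 1.


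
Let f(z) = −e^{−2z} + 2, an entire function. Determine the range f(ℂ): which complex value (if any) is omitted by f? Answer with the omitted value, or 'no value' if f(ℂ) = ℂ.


Little Picard bounds the complement of f(ℂ) to at most one point.
e^{−2z} is never zero on ℂ, so -1·e^{−2z} takes every value in ℂ ∖ {0}. Adding 2 shifts the range to ℂ ∖ {2}. Thus f omits exactly the value 2.

Omitted value: 2.


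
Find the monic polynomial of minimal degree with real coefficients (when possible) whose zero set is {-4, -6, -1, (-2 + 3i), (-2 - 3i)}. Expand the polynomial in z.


The polynomial is p(z) = ∏_{α ∈ S} (z − α), where S = {-4, -6, -1, (-2 + 3i), (-2 - 3i)}.
Expanding the product yields: p(z) = z^5 + 15·z^4 + 91·z^3 + 303·z^2 + 538·z + 312.
Note conjugate pairs combine to real quadratics: (z − (-2+3i))(z − (-2−3i)) = z² + 4z + 13.
The resulting polynomial has degree 5 and real coefficients as required.

p(z) = z^5 + 15·z^4 + 91·z^3 + 303·z^2 + 538·z + 312.


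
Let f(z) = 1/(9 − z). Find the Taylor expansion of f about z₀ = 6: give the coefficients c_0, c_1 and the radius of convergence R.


Let w = z − z₀, so z = z₀ + w.
Then 9 − z = 9 − (z₀ + w) = (9 − z₀) − w = 3 − w.
f(z) = 1/(3 − w) = (1/(3)) · 1/(1 − w/(3)) = Σ_{n≥0} w^n / (3)^(n+1).
So c_n = 1/(3)^(n+1):
  c_0 = 1/(3)^1 = 1/3.
  c_1 = 1/(3)^2 = 1/9.
The series is valid for |w/d| < 1, i.e. |z − z₀| < |d|.
Radius of convergence: R = |9 − z₀| = |3| = 3 (distance from z₀ to the singularity z = 9).

c_0 = 1/3, c_1 = 1/9; R = 3.


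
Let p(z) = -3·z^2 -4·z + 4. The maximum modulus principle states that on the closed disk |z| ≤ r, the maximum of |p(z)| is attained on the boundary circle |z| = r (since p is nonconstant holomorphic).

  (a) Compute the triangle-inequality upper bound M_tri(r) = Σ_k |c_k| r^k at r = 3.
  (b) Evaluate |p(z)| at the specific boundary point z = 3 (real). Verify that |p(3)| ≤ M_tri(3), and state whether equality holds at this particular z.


Coefficients: c_0 = 4, c_1 = -4, c_2 = -3. Radius r = 3.
Part (a). Triangle bound: M_tri(r) = Σ_k |c_k| r^k
  = |4|·3^0 + |-4|·3^1 + |-3|·3^2
  = 4 + 12 + 27 = 43.
This bounds M(r) := max_{|z|=r} |p(z)| from above; equality holds iff all terms c_k z^k can be made to align in phase at a single z on |z|=r.
Part (b). At z = 3 (real, on the circle |z| = r):
  p(3) = (4)·3^0 + (-4)·3^1 + (-3)·3^2 = -35.
  |p(3)| = 35.
Check: |p(3)| = 35 ≤ 43 = M_tri(3). ✓ Equality does not hold at z = 3 (the coefficients have mixed signs, so the terms do not all align in phase there).

M_tri(3) = 43; |p(3)| = 35; equality at z=3: no.


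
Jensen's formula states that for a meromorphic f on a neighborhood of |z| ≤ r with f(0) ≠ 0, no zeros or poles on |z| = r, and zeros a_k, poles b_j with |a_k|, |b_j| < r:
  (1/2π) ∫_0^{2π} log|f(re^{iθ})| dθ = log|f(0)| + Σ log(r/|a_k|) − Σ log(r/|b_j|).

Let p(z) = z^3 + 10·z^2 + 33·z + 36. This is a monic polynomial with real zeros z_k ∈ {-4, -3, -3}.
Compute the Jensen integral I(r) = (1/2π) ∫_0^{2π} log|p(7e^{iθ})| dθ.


Zeros: -4, -3, -3; r = 7.
Inside |z| < r: -4, -3, -3. Outside (|z| ≥ r): ∅.
p(0) = 36, so log|p(0)| = log(36) = 3.5835.
Apply Jensen: I(r) = log|p(0)| + Σ_k log(r/|z_k|), summed over zeros inside |z| < r.
  log(r/|z_k|) for z_k = -4: log(7/4) = 0.5596
  log(r/|z_k|) for z_k = -3: log(7/3) = 0.8473
  log(r/|z_k|) for z_k = -3: log(7/3) = 0.8473
Sum over inside zeros: 2.2542.
I(r) = log|p(0)| + (inside sum) = 3.5835 + 2.2542 = 5.8377.
Closed form (all zeros inside, monic): I(r) = n·log(r) = 3·log(7) = 5.8377. ✓

I(r) ≈ 5.8377.


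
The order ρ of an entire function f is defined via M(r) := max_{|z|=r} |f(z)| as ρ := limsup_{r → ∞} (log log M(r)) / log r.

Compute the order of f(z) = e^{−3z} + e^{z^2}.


Each summand is entire of order 1 and 2 respectively (as in the single-exponential case). The order of a sum is at most the max of the orders, so ρ ≤ 2. For the lower bound: on |z|=r choose arg z so that 1z^2 is real positive; then |e^{1z^2}| = e^{1r^2} while |e^{-3z}| ≤ e^{3r^1} = o(e^{1r^2}). So |f| ≥ e^{1r^2}(1 − o(1)) and ρ ≥ 2. Hence ρ = max(1, 2) = 2.
Therefore ρ = 2.

Order ρ = 2.


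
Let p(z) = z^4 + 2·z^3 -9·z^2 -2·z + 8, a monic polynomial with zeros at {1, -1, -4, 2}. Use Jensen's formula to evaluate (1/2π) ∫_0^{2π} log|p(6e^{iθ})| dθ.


Zeros: -4, -1, 1, 2; r = 6.
Inside |z| < r: -4, -1, 1, 2. Outside (|z| ≥ r): ∅.
p(0) = 8, so log|p(0)| = log(8) = 2.0794.
Apply Jensen: I(r) = log|p(0)| + Σ_k log(r/|z_k|), summed over zeros inside |z| < r.
  log(r/|z_k|) for z_k = 1: log(6/1) = 1.7918
  log(r/|z_k|) for z_k = -1: log(6/1) = 1.7918
  log(r/|z_k|) for z_k = -4: log(6/4) = 0.4055
  log(r/|z_k|) for z_k = 2: log(6/2) = 1.0986
Sum over inside zeros: 5.0876.
I(r) = log|p(0)| + (inside sum) = 2.0794 + 5.0876 = 7.1670.
Closed form (all zeros inside, monic): I(r) = n·log(r) = 4·log(6) = 7.1670. ✓

I(r) ≈ 7.1670.


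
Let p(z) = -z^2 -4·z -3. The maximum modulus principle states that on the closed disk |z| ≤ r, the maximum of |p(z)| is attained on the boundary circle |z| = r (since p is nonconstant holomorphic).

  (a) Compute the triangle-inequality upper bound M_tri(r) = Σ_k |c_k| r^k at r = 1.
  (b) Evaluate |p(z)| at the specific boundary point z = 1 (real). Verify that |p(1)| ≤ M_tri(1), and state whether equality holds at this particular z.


Coefficients: c_0 = -3, c_1 = -4, c_2 = -1. Radius r = 1.
Part (a). Triangle bound: M_tri(r) = Σ_k |c_k| r^k
  = |-3|·1^0 + |-4|·1^1 + |-1|·1^2
  = 3 + 4 + 1 = 8.
This bounds M(r) := max_{|z|=r} |p(z)| from above; equality holds iff all terms c_k z^k can be made to align in phase at a single z on |z|=r.
Part (b). At z = 1 (real, on the circle |z| = r):
  p(1) = (-3)·1^0 + (-4)·1^1 + (-1)·1^2 = -8.
  |p(1)| = 8.
Since all nonzero coefficients share the same sign, |p(1)| = 8 = M_tri(1); the triangle bound is attained at z = 1, so in fact M(r) = 8.

M_tri(1) = 8; |p(1)| = 8; equality at z=1: yes.


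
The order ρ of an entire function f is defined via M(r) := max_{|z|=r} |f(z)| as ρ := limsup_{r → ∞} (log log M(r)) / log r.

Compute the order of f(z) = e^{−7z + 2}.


|e^{−7z + 2}| = e^{Re(-7·z) + 2} ≤ e^{7|z|^1 + 2} = e^{7r^1 + 2} on |z| = r, so ρ ≤ 1. Choosing z on |z|=r so that -7·z is real positive (always possible by picking arg z appropriately) gives |f(z)| = e^{7r^1 + 2}, matching the bound. The additive constant 2 does not affect log log M(r) ~ 1·log r. Hence ρ = 1.
Therefore ρ = 1.

Order ρ = 1.
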